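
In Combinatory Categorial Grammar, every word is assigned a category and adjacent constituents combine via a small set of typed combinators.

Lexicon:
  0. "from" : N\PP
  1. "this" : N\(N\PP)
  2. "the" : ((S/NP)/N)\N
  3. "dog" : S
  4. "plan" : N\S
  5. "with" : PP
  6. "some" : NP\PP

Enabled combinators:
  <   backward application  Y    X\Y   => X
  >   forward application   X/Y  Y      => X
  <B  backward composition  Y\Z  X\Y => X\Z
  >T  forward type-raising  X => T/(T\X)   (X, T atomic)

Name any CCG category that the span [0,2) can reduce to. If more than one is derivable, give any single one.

N

[0,7] S   >
  [0,5] S/NP   >
    [0,3] (S/NP)/N   <
      [0,2] N   <
        [0,1] "from" : N\PP
        [1,2] "this" : N\(N\PP)
      [2,3] "the" : ((S/NP)/N)\N
    [3,5] N   <
      [3,4] "dog" : S
      [4,5] "plan" : N\S
  [5,7] NP   >
    [5,6] NP/(NP\PP)   >T
      [5,6] "with" : PP
    [6,7] "some" : NP\PP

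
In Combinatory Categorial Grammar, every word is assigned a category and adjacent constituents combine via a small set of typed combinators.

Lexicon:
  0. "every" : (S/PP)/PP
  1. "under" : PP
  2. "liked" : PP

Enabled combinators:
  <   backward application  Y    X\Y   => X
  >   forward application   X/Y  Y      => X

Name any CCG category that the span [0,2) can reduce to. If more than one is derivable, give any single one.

[0,3] S   >
  [0,2] S/PP   >
    [0,1] "every" : (S/PP)/PP
    [1,2] "under" : PP
  [2,3] "liked" : PP

S/PP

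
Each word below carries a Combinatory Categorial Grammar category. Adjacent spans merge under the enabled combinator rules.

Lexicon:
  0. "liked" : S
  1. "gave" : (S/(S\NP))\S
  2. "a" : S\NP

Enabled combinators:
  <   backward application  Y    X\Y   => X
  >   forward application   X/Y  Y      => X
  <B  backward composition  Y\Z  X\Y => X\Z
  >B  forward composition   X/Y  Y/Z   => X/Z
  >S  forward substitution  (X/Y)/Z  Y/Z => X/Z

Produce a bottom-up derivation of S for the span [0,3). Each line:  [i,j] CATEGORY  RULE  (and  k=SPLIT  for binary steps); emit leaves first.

[0,1] S  lex  "liked"
[1,2] (S/(S\NP))\S  lex  "gave"
[0,2] S/(S\NP)  <  k=1
[2,3] S\NP  lex  "a"
[0,3] S  >  k=2

[0,3] S   >
  [0,2] S/(S\NP)   <
    [0,1] "liked" : S
    [1,2] "gave" : (S/(S\NP))\S
  [2,3] "a" : S\NP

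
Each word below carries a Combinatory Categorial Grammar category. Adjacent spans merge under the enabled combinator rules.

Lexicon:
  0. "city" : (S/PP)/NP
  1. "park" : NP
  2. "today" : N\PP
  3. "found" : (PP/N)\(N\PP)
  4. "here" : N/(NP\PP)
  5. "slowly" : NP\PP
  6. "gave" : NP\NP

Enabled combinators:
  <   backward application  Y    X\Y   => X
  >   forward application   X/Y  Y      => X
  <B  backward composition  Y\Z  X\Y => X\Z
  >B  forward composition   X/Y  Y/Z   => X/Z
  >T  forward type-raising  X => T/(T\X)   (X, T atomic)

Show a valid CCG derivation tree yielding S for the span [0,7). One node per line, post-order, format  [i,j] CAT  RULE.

[0,1] (S/PP)/NP  lex  "city"
[1,2] NP  lex  "park"
[0,2] S/PP  >  k=1
[2,3] N\PP  lex  "today"
[3,4] (PP/N)\(N\PP)  lex  "found"
[2,4] PP/N  <  k=3
[0,4] S/N  >B  k=2
[4,5] N/(NP\PP)  lex  "here"
[5,6] NP\PP  lex  "slowly"
[6,7] NP\NP  lex  "gave"
[5,7] NP\PP  <B  k=6
[4,7] N  >  k=5
[0,7] S  >  k=4

[0,7] S   >
  [0,4] S/N   >B
    [0,2] S/PP   >
      [0,1] "city" : (S/PP)/NP
      [1,2] "park" : NP
    [2,4] PP/N   <
      [2,3] "today" : N\PP
      [3,4] "found" : (PP/N)\(N\PP)
  [4,7] N   >
    [4,5] "here" : N/(NP\PP)
    [5,7] NP\PP   <B
      [5,6] "slowly" : NP\PP
      [6,7] "gave" : NP\NP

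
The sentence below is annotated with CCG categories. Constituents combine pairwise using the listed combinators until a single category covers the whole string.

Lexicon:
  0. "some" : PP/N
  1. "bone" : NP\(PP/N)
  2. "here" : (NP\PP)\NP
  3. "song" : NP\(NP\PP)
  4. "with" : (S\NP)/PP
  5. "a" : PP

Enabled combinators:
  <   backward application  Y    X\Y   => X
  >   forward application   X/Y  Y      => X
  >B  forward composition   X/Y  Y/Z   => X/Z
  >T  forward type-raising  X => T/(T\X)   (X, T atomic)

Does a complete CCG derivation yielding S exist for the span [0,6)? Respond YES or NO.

[0,6] S   <
  [0,4] NP   <
    [0,3] NP\PP   <
      [0,2] NP   <
        [0,1] "some" : PP/N
        [1,2] "bone" : NP\(PP/N)
      [2,3] "here" : (NP\PP)\NP
    [3,4] "song" : NP\(NP\PP)
  [4,6] S\NP   >
    [4,5] "with" : (S\NP)/PP
    [5,6] "a" : PP

YES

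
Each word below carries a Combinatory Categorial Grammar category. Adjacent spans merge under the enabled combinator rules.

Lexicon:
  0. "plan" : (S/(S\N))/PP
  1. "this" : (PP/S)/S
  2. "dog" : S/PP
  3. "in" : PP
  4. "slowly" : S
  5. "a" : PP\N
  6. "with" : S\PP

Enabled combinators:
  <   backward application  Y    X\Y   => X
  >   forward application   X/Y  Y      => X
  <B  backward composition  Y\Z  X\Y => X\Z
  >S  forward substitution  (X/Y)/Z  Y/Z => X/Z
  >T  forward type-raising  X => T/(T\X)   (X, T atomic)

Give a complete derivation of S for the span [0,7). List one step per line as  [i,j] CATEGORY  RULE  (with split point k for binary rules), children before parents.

[0,7] S   >
  [0,5] S/(S\N)   >
    [0,1] "plan" : (S/(S\N))/PP
    [1,5] PP   >
      [1,4] PP/S   >
        [1,2] "this" : (PP/S)/S
        [2,4] S   >
          [2,3] "dog" : S/PP
          [3,4] "in" : PP
      [4,5] "slowly" : S
  [5,7] S\N   <B
    [5,6] "a" : PP\N
    [6,7] "with" : S\PP

[0,1] (S/(S\N))/PP  lex  "plan"
[1,2] (PP/S)/S  lex  "this"
[2,3] S/PP  lex  "dog"
[3,4] PP  lex  "in"
[2,4] S  >  k=3
[1,4] PP/S  >  k=2
[4,5] S  lex  "slowly"
[1,5] PP  >  k=4
[0,5] S/(S\N)  >  k=1
[5,6] PP\N  lex  "a"
[6,7] S\PP  lex  "with"
[5,7] S\N  <B  k=6
[0,7] S  >  k=5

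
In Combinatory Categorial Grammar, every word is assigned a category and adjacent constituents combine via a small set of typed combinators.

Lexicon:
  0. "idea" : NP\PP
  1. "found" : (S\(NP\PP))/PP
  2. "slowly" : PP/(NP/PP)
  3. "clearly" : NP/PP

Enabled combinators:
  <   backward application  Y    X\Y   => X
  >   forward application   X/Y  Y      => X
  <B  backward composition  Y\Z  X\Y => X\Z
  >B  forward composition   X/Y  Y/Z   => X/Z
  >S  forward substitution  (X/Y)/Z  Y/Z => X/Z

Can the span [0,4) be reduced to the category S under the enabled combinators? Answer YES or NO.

YES

[0,4] S   <
  [0,1] "idea" : NP\PP
  [1,4] S\(NP\PP)   >
    [1,2] "found" : (S\(NP\PP))/PP
    [2,4] PP   >
      [2,3] "slowly" : PP/(NP/PP)
      [3,4] "clearly" : NP/PP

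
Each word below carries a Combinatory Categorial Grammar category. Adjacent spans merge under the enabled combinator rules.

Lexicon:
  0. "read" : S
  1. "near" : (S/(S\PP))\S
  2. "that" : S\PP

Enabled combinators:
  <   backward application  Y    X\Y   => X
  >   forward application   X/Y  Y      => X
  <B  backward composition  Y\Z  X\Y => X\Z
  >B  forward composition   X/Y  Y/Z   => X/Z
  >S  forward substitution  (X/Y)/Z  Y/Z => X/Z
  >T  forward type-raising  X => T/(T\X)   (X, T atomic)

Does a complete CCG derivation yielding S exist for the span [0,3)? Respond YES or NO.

[0,3] S   >
  [0,2] S/(S\PP)   <
    [0,1] "read" : S
    [1,2] "near" : (S/(S\PP))\S
  [2,3] "that" : S\PP

YES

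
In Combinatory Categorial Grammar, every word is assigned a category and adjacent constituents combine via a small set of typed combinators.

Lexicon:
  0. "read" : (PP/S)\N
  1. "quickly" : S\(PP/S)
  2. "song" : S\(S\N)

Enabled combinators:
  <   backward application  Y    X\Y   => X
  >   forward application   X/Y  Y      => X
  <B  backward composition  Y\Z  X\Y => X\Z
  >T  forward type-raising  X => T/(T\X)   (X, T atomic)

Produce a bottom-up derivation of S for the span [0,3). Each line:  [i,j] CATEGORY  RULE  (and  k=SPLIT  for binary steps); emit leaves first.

[0,3] S   <
  [0,2] S\N   <B
    [0,1] "read" : (PP/S)\N
    [1,2] "quickly" : S\(PP/S)
  [2,3] "song" : S\(S\N)

[0,1] (PP/S)\N  lex  "read"
[1,2] S\(PP/S)  lex  "quickly"
[0,2] S\N  <B  k=1
[2,3] S\(S\N)  lex  "song"
[0,3] S  <  k=2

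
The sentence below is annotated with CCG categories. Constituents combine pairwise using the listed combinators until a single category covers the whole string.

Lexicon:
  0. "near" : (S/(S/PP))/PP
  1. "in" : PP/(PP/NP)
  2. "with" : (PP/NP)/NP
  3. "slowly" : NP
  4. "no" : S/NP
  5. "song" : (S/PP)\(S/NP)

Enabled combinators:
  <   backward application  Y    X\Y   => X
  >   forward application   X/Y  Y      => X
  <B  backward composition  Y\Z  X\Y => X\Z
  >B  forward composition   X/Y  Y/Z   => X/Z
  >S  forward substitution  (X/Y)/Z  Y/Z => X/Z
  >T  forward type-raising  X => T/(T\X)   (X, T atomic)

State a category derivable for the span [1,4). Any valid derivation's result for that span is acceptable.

PP

[0,6] S   >
  [0,4] S/(S/PP)   >
    [0,1] "near" : (S/(S/PP))/PP
    [1,4] PP   >
      [1,2] "in" : PP/(PP/NP)
      [2,4] PP/NP   >
        [2,3] "with" : (PP/NP)/NP
        [3,4] "slowly" : NP
  [4,6] S/PP   <
    [4,5] "no" : S/NP
    [5,6] "song" : (S/PP)\(S/NP)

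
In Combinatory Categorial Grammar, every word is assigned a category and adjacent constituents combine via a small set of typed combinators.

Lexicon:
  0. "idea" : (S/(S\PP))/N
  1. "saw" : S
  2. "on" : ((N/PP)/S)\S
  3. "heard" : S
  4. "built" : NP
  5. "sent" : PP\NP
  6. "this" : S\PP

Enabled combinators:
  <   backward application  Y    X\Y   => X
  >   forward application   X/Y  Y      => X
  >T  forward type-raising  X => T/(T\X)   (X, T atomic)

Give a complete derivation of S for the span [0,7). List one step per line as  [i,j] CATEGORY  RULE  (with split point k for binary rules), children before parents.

[0,1] (S/(S\PP))/N  lex  "idea"
[1,2] S  lex  "saw"
[2,3] ((N/PP)/S)\S  lex  "on"
[1,3] (N/PP)/S  <  k=2
[3,4] S  lex  "heard"
[1,4] N/PP  >  k=3
[4,5] NP  lex  "built"
[5,6] PP\NP  lex  "sent"
[4,6] PP  <  k=5
[1,6] N  >  k=4
[0,6] S/(S\PP)  >  k=1
[6,7] S\PP  lex  "this"
[0,7] S  >  k=6

[0,7] S   >
  [0,6] S/(S\PP)   >
    [0,1] "idea" : (S/(S\PP))/N
    [1,6] N   >
      [1,4] N/PP   >
        [1,3] (N/PP)/S   <
          [1,2] "saw" : S
          [2,3] "on" : ((N/PP)/S)\S
        [3,4] "heard" : S
      [4,6] PP   <
        [4,5] "built" : NP
        [5,6] "sent" : PP\NP
  [6,7] "this" : S\PP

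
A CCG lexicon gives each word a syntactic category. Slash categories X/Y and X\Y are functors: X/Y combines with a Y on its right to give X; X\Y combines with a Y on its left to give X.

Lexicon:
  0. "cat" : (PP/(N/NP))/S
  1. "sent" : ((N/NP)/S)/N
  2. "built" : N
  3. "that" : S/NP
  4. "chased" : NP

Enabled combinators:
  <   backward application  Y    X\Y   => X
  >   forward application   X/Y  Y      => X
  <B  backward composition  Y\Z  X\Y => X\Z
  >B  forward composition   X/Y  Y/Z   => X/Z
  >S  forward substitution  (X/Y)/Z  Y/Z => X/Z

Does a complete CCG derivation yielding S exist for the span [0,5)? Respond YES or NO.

(PP/(N/NP))/S ((N/NP)/S)/N N S/NP NP
CKY chart[0,5] = {PP}; S ∉ chart

NO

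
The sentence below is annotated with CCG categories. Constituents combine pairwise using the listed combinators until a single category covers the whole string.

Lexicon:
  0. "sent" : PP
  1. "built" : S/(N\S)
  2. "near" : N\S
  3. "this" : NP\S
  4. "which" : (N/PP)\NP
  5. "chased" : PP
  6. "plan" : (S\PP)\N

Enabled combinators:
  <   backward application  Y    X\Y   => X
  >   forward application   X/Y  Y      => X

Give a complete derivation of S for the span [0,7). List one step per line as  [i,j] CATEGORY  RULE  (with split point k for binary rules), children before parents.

[0,1] PP  lex  "sent"
[1,2] S/(N\S)  lex  "built"
[2,3] N\S  lex  "near"
[1,3] S  >  k=2
[3,4] NP\S  lex  "this"
[1,4] NP  <  k=3
[4,5] (N/PP)\NP  lex  "which"
[1,5] N/PP  <  k=4
[5,6] PP  lex  "chased"
[1,6] N  >  k=5
[6,7] (S\PP)\N  lex  "plan"
[1,7] S\PP  <  k=6
[0,7] S  <  k=1

[0,7] S   <
  [0,1] "sent" : PP
  [1,7] S\PP   <
    [1,6] N   >
      [1,5] N/PP   <
        [1,4] NP   <
          [1,3] S   >
            [1,2] "built" : S/(N\S)
            [2,3] "near" : N\S
          [3,4] "this" : NP\S
        [4,5] "which" : (N/PP)\NP
      [5,6] "chased" : PP
    [6,7] "plan" : (S\PP)\N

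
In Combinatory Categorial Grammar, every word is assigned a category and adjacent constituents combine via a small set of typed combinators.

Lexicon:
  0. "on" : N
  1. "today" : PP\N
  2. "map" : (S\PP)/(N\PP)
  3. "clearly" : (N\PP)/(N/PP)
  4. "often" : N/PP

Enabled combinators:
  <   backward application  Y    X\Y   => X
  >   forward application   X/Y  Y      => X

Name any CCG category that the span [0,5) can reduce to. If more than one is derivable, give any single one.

[0,5] S   <
  [0,2] PP   <
    [0,1] "on" : N
    [1,2] "today" : PP\N
  [2,5] S\PP   >
    [2,3] "map" : (S\PP)/(N\PP)
    [3,5] N\PP   >
      [3,4] "clearly" : (N\PP)/(N/PP)
      [4,5] "often" : N/PP

S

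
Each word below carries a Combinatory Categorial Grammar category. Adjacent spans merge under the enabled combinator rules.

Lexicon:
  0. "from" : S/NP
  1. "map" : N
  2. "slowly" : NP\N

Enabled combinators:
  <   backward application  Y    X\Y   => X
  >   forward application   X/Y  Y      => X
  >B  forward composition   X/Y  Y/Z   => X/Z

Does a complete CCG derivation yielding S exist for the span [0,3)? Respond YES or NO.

YES

[0,3] S   >
  [0,1] "from" : S/NP
  [1,3] NP   <
    [1,2] "map" : N
    [2,3] "slowly" : NP\N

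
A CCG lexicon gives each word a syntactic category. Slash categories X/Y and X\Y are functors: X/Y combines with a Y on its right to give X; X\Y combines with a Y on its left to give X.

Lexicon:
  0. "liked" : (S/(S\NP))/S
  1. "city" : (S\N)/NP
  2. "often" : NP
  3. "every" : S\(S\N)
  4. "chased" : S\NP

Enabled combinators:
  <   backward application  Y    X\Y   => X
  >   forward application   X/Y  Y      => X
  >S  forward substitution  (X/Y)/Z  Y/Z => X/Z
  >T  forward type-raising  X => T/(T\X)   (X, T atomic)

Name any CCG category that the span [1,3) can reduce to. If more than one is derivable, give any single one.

[0,5] S   >
  [0,4] S/(S\NP)   >
    [0,1] "liked" : (S/(S\NP))/S
    [1,4] S   <
      [1,3] S\N   >
        [1,2] "city" : (S\N)/NP
        [2,3] "often" : NP
      [3,4] "every" : S\(S\N)
  [4,5] "chased" : S\NP

S\N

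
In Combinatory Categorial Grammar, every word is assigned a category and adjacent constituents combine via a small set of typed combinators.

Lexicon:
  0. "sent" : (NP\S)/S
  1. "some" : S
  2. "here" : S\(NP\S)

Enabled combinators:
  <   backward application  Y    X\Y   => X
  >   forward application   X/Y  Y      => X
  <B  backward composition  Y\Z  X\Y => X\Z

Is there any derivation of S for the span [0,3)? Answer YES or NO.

YES

[0,3] S   <
  [0,2] NP\S   >
    [0,1] "sent" : (NP\S)/S
    [1,2] "some" : S
  [2,3] "here" : S\(NP\S)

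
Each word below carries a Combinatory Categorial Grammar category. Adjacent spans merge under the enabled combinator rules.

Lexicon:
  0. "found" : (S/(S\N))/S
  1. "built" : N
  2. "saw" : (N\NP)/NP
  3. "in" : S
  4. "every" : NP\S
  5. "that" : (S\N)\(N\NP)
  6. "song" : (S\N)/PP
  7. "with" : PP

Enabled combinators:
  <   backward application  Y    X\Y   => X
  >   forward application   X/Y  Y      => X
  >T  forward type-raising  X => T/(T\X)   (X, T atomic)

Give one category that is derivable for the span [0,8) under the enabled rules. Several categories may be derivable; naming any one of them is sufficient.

[0,8] S   >
  [0,6] S/(S\N)   >
    [0,1] "found" : (S/(S\N))/S
    [1,6] S   >
      [1,2] S/(S\N)   >T
        [1,2] "built" : N
      [2,6] S\N   <
        [2,5] N\NP   >
          [2,3] "saw" : (N\NP)/NP
          [3,5] NP   >
            [3,4] NP/(NP\S)   >T
              [3,4] "in" : S
            [4,5] "every" : NP\S
        [5,6] "that" : (S\N)\(N\NP)
  [6,8] S\N   >
    [6,7] "song" : (S\N)/PP
    [7,8] "with" : PP

S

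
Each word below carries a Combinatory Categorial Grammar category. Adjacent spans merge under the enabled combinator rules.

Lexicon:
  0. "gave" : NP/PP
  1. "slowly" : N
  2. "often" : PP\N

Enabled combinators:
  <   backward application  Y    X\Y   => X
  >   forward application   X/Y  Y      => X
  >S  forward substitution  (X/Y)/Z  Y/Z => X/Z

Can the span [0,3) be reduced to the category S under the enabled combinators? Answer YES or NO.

NO

NP/PP N PP\N
CKY chart[0,3] = {NP}; S ∉ chart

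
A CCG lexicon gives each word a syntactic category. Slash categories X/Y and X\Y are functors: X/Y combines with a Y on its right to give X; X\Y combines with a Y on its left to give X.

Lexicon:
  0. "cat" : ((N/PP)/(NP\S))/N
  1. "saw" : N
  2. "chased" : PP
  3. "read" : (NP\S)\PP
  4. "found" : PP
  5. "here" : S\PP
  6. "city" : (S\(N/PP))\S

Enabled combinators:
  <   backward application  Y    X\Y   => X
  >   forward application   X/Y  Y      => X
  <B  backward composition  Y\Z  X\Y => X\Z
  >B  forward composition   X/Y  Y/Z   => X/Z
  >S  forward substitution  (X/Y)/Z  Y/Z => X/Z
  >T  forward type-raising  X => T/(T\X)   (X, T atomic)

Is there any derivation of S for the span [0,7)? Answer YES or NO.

YES

[0,7] S   <
  [0,4] N/PP   >
    [0,2] (N/PP)/(NP\S)   >
      [0,1] "cat" : ((N/PP)/(NP\S))/N
      [1,2] "saw" : N
    [2,4] NP\S   <
      [2,3] "chased" : PP
      [3,4] "read" : (NP\S)\PP
  [4,7] S\(N/PP)   <
    [4,6] S   <
      [4,5] "found" : PP
      [5,6] "here" : S\PP
    [6,7] "city" : (S\(N/PP))\S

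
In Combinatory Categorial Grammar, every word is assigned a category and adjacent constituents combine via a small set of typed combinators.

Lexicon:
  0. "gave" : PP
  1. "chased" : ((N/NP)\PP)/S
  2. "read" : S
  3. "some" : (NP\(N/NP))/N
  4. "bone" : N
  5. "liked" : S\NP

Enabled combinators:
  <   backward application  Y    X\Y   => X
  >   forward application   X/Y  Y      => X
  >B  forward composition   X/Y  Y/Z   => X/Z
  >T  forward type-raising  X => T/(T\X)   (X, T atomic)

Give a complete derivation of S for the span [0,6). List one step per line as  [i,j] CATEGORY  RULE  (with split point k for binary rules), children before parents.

[0,6] S   <
  [0,5] NP   <
    [0,3] N/NP   <
      [0,1] "gave" : PP
      [1,3] (N/NP)\PP   >
        [1,2] "chased" : ((N/NP)\PP)/S
        [2,3] "read" : S
    [3,5] NP\(N/NP)   >
      [3,4] "some" : (NP\(N/NP))/N
      [4,5] "bone" : N
  [5,6] "liked" : S\NP

[0,1] PP  lex  "gave"
[1,2] ((N/NP)\PP)/S  lex  "chased"
[2,3] S  lex  "read"
[1,3] (N/NP)\PP  >  k=2
[0,3] N/NP  <  k=1
[3,4] (NP\(N/NP))/N  lex  "some"
[4,5] N  lex  "bone"
[3,5] NP\(N/NP)  >  k=4
[0,5] NP  <  k=3
[5,6] S\NP  lex  "liked"
[0,6] S  <  k=5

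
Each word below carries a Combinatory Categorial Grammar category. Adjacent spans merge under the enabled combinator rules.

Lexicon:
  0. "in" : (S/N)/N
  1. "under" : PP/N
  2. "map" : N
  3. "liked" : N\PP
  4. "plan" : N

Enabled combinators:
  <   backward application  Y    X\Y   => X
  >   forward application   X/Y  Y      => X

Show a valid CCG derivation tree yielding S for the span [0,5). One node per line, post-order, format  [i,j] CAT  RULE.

[0,1] (S/N)/N  lex  "in"
[1,2] PP/N  lex  "under"
[2,3] N  lex  "map"
[1,3] PP  >  k=2
[3,4] N\PP  lex  "liked"
[1,4] N  <  k=3
[0,4] S/N  >  k=1
[4,5] N  lex  "plan"
[0,5] S  >  k=4

[0,5] S   >
  [0,4] S/N   >
    [0,1] "in" : (S/N)/N
    [1,4] N   <
      [1,3] PP   >
        [1,2] "under" : PP/N
        [2,3] "map" : N
      [3,4] "liked" : N\PP
  [4,5] "plan" : N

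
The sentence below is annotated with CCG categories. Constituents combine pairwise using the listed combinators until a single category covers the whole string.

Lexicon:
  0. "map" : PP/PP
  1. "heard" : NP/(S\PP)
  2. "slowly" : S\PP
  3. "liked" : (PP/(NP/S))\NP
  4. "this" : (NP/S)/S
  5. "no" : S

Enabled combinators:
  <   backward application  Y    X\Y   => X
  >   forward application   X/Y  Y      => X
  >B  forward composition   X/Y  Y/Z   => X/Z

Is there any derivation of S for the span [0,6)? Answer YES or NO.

PP/PP NP/(S\PP) S\PP (PP/(NP/S))\NP (NP/S)/S S
CKY chart[0,6] = {PP}; S ∉ chart

NO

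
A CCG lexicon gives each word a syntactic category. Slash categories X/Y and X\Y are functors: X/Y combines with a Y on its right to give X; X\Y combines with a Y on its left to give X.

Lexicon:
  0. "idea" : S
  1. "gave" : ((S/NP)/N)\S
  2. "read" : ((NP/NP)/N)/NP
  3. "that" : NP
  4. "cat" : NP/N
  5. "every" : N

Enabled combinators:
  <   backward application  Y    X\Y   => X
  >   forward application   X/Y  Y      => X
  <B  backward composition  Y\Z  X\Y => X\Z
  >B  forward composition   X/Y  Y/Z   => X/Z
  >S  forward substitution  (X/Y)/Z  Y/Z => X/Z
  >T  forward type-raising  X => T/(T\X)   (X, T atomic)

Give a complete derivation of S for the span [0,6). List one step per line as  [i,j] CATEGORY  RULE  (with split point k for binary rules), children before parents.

[0,6] S   >
  [0,5] S/N   >S
    [0,2] (S/NP)/N   <
      [0,1] "idea" : S
      [1,2] "gave" : ((S/NP)/N)\S
    [2,5] NP/N   >S
      [2,4] (NP/NP)/N   >
        [2,3] "read" : ((NP/NP)/N)/NP
        [3,4] "that" : NP
      [4,5] "cat" : NP/N
  [5,6] "every" : N

[0,1] S  lex  "idea"
[1,2] ((S/NP)/N)\S  lex  "gave"
[0,2] (S/NP)/N  <  k=1
[2,3] ((NP/NP)/N)/NP  lex  "read"
[3,4] NP  lex  "that"
[2,4] (NP/NP)/N  >  k=3
[4,5] NP/N  lex  "cat"
[2,5] NP/N  >S  k=4
[0,5] S/N  >S  k=2
[5,6] N  lex  "every"
[0,6] S  >  k=5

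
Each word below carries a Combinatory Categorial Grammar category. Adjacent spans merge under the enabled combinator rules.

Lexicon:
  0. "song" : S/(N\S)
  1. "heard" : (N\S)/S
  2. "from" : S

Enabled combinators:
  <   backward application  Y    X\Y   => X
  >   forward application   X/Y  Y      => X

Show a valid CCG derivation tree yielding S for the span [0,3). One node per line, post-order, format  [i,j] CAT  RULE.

[0,1] S/(N\S)  lex  "song"
[1,2] (N\S)/S  lex  "heard"
[2,3] S  lex  "from"
[1,3] N\S  >  k=2
[0,3] S  >  k=1

[0,3] S   >
  [0,1] "song" : S/(N\S)
  [1,3] N\S   >
    [1,2] "heard" : (N\S)/S
    [2,3] "from" : S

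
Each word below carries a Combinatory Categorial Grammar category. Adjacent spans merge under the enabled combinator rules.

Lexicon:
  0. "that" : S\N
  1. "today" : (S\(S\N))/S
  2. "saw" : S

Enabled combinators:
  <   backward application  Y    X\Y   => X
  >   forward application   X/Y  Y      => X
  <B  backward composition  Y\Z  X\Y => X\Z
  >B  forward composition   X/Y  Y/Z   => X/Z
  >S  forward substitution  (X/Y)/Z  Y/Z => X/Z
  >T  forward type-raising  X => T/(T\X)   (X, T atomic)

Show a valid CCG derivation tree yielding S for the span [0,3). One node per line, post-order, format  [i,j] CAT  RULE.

[0,3] S   <
  [0,1] "that" : S\N
  [1,3] S\(S\N)   >
    [1,2] "today" : (S\(S\N))/S
    [2,3] "saw" : S

[0,1] S\N  lex  "that"
[1,2] (S\(S\N))/S  lex  "today"
[2,3] S  lex  "saw"
[1,3] S\(S\N)  >  k=2
[0,3] S  <  k=1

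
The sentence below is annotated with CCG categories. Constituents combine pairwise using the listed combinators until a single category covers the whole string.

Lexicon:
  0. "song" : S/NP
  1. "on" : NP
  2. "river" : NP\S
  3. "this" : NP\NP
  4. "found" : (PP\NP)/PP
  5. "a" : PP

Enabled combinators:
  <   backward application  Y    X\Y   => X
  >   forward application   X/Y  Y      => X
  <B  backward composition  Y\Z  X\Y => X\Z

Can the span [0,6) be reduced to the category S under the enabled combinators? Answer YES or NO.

S/NP NP NP\S NP\NP (PP\NP)/PP PP
CKY chart[0,6] = {PP}; S ∉ chart

NO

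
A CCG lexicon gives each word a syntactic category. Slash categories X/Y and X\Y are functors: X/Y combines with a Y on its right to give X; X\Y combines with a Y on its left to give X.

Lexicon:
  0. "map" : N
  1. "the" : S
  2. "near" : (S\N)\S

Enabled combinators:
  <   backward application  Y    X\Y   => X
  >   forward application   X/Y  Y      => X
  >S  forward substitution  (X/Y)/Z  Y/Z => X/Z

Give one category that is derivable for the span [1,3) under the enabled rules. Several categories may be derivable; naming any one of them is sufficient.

[0,3] S   <
  [0,1] "map" : N
  [1,3] S\N   <
    [1,2] "the" : S
    [2,3] "near" : (S\N)\S

S\N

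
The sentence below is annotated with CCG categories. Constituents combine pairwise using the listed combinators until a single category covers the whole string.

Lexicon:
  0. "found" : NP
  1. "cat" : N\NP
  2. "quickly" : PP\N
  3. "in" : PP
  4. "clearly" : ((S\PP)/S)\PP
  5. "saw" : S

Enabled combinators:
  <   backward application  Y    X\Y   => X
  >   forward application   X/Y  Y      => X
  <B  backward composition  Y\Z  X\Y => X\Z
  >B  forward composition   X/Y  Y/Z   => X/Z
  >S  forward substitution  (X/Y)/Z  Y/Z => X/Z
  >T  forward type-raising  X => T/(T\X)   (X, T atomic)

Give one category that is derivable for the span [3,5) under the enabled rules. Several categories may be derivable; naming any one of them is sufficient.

[0,6] S   <
  [0,1] "found" : NP
  [1,6] S\NP   <B
    [1,2] "cat" : N\NP
    [2,6] S\N   <B
      [2,3] "quickly" : PP\N
      [3,6] S\PP   >
        [3,5] (S\PP)/S   <
          [3,4] "in" : PP
          [4,5] "clearly" : ((S\PP)/S)\PP
        [5,6] "saw" : S

(S\PP)/S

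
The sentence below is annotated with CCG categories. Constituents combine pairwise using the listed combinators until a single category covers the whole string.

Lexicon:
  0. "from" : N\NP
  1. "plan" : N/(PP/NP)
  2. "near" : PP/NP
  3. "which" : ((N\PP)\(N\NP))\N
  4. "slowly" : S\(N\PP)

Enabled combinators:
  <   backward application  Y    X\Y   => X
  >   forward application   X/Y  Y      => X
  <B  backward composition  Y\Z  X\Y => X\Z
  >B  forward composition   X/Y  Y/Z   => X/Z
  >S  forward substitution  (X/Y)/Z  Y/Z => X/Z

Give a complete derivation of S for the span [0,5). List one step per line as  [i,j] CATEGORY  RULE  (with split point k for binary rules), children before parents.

[0,1] N\NP  lex  "from"
[1,2] N/(PP/NP)  lex  "plan"
[2,3] PP/NP  lex  "near"
[1,3] N  >  k=2
[3,4] ((N\PP)\(N\NP))\N  lex  "which"
[1,4] (N\PP)\(N\NP)  <  k=3
[0,4] N\PP  <  k=1
[4,5] S\(N\PP)  lex  "slowly"
[0,5] S  <  k=4

[0,5] S   <
  [0,4] N\PP   <
    [0,1] "from" : N\NP
    [1,4] (N\PP)\(N\NP)   <
      [1,3] N   >
        [1,2] "plan" : N/(PP/NP)
        [2,3] "near" : PP/NP
      [3,4] "which" : ((N\PP)\(N\NP))\N
  [4,5] "slowly" : S\(N\PP)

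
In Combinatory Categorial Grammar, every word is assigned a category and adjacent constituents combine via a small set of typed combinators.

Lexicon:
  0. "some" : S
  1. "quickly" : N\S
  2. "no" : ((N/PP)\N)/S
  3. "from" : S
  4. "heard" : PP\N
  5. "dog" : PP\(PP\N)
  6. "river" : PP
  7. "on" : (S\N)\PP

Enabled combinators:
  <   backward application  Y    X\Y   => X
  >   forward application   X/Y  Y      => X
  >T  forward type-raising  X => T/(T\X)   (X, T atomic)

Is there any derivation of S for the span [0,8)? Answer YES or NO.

[0,8] S   <
  [0,6] N   >
    [0,4] N/PP   <
      [0,2] N   >
        [0,1] N/(N\S)   >T
          [0,1] "some" : S
        [1,2] "quickly" : N\S
      [2,4] (N/PP)\N   >
        [2,3] "no" : ((N/PP)\N)/S
        [3,4] "from" : S
    [4,6] PP   <
      [4,5] "heard" : PP\N
      [5,6] "dog" : PP\(PP\N)
  [6,8] S\N   <
    [6,7] "river" : PP
    [7,8] "on" : (S\N)\PP

YES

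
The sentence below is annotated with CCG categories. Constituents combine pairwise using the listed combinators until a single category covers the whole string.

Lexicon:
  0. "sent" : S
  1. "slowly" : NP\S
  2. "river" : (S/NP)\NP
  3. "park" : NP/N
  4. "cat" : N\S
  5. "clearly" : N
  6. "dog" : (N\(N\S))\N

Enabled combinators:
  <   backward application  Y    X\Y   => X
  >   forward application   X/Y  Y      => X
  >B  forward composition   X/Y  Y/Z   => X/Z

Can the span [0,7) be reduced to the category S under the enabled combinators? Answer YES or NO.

[0,7] S   >
  [0,3] S/NP   <
    [0,2] NP   <
      [0,1] "sent" : S
      [1,2] "slowly" : NP\S
    [2,3] "river" : (S/NP)\NP
  [3,7] NP   >
    [3,4] "park" : NP/N
    [4,7] N   <
      [4,5] "cat" : N\S
      [5,7] N\(N\S)   <
        [5,6] "clearly" : N
        [6,7] "dog" : (N\(N\S))\N

YES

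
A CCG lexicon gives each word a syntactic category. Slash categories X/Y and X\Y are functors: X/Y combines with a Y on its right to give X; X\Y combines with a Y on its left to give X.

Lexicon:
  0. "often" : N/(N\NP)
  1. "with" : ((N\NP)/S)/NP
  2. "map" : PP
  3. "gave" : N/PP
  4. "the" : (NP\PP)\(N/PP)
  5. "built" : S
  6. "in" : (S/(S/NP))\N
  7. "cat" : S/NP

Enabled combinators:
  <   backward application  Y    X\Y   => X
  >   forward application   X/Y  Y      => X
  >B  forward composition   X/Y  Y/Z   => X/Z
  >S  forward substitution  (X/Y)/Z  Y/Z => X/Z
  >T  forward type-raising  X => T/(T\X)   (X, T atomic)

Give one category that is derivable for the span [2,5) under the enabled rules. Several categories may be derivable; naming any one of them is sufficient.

NP

[0,8] S   >
  [0,7] S/(S/NP)   <
    [0,6] N   >
      [0,1] "often" : N/(N\NP)
      [1,6] N\NP   >
        [1,5] (N\NP)/S   >
          [1,2] "with" : ((N\NP)/S)/NP
          [2,5] NP   <
            [2,3] "map" : PP
            [3,5] NP\PP   <
              [3,4] "gave" : N/PP
              [4,5] "the" : (NP\PP)\(N/PP)
        [5,6] "built" : S
    [6,7] "in" : (S/(S/NP))\N
  [7,8] "cat" : S/NP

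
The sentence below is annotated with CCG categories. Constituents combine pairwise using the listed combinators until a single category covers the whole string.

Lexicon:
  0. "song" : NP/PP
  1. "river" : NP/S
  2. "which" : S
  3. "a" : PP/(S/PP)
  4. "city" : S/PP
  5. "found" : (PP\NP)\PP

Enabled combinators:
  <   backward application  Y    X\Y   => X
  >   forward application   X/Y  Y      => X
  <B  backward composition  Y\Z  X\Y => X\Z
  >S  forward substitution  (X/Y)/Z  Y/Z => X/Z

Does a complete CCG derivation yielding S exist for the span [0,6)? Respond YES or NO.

NO

NP/PP NP/S S PP/(S/PP) S/PP (PP\NP)\PP
CKY chart[0,6] = {NP}; S ∉ chart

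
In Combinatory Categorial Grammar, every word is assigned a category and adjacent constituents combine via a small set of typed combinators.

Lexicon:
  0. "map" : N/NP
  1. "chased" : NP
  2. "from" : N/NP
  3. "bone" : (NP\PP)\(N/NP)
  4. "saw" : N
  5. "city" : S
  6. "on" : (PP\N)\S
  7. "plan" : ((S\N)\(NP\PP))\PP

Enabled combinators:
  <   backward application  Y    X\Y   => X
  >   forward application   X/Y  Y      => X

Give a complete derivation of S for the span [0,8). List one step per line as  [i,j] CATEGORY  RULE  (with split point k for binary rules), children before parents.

[0,1] N/NP  lex  "map"
[1,2] NP  lex  "chased"
[0,2] N  >  k=1
[2,3] N/NP  lex  "from"
[3,4] (NP\PP)\(N/NP)  lex  "bone"
[2,4] NP\PP  <  k=3
[4,5] N  lex  "saw"
[5,6] S  lex  "city"
[6,7] (PP\N)\S  lex  "on"
[5,7] PP\N  <  k=6
[4,7] PP  <  k=5
[7,8] ((S\N)\(NP\PP))\PP  lex  "plan"
[4,8] (S\N)\(NP\PP)  <  k=7
[2,8] S\N  <  k=4
[0,8] S  <  k=2

[0,8] S   <
  [0,2] N   >
    [0,1] "map" : N/NP
    [1,2] "chased" : NP
  [2,8] S\N   <
    [2,4] NP\PP   <
      [2,3] "from" : N/NP
      [3,4] "bone" : (NP\PP)\(N/NP)
    [4,8] (S\N)\(NP\PP)   <
      [4,7] PP   <
        [4,5] "saw" : N
        [5,7] PP\N   <
          [5,6] "city" : S
          [6,7] "on" : (PP\N)\S
      [7,8] "plan" : ((S\N)\(NP\PP))\PP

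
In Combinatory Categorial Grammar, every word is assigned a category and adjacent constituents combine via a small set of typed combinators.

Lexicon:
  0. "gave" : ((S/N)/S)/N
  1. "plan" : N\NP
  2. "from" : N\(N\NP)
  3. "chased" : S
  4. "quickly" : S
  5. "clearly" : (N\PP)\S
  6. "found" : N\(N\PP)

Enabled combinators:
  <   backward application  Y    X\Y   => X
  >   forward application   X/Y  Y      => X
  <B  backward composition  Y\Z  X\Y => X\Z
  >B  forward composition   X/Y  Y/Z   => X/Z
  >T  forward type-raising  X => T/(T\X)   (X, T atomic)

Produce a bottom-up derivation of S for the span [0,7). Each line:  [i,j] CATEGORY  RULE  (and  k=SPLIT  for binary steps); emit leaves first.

[0,1] ((S/N)/S)/N  lex  "gave"
[1,2] N\NP  lex  "plan"
[2,3] N\(N\NP)  lex  "from"
[1,3] N  <  k=2
[0,3] (S/N)/S  >  k=1
[3,4] S  lex  "chased"
[0,4] S/N  >  k=3
[4,5] S  lex  "quickly"
[5,6] (N\PP)\S  lex  "clearly"
[4,6] N\PP  <  k=5
[6,7] N\(N\PP)  lex  "found"
[4,7] N  <  k=6
[0,7] S  >  k=4

[0,7] S   >
  [0,4] S/N   >
    [0,3] (S/N)/S   >
      [0,1] "gave" : ((S/N)/S)/N
      [1,3] N   <
        [1,2] "plan" : N\NP
        [2,3] "from" : N\(N\NP)
    [3,4] "chased" : S
  [4,7] N   <
    [4,6] N\PP   <
      [4,5] "quickly" : S
      [5,6] "clearly" : (N\PP)\S
    [6,7] "found" : N\(N\PP)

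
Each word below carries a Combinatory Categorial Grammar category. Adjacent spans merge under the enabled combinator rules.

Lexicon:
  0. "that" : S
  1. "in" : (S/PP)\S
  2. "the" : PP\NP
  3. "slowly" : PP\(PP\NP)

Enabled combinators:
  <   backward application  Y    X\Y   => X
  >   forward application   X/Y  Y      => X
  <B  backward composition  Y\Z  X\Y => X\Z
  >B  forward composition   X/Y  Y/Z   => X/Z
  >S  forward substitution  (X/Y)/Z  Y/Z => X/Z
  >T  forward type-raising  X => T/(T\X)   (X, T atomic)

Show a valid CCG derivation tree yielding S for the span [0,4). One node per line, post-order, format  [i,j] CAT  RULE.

[0,4] S   >
  [0,2] S/PP   <
    [0,1] "that" : S
    [1,2] "in" : (S/PP)\S
  [2,4] PP   <
    [2,3] "the" : PP\NP
    [3,4] "slowly" : PP\(PP\NP)

[0,1] S  lex  "that"
[1,2] (S/PP)\S  lex  "in"
[0,2] S/PP  <  k=1
[2,3] PP\NP  lex  "the"
[3,4] PP\(PP\NP)  lex  "slowly"
[2,4] PP  <  k=3
[0,4] S  >  k=2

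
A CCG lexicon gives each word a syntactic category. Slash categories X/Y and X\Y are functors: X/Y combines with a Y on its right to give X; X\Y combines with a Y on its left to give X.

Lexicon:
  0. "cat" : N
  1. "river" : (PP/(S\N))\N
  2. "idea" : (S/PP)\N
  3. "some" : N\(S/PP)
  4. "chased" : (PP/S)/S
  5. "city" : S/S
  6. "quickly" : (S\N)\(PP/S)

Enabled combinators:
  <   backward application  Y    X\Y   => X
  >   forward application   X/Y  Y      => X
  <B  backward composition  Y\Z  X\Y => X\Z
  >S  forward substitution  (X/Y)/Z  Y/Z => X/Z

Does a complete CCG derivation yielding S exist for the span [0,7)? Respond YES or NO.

NO

N (PP/(S\N))\N (S/PP)\N N\(S/PP) (PP/S)/S S/S (S\N)\(PP/S)
CKY chart[0,7] = {PP}; S ∉ chart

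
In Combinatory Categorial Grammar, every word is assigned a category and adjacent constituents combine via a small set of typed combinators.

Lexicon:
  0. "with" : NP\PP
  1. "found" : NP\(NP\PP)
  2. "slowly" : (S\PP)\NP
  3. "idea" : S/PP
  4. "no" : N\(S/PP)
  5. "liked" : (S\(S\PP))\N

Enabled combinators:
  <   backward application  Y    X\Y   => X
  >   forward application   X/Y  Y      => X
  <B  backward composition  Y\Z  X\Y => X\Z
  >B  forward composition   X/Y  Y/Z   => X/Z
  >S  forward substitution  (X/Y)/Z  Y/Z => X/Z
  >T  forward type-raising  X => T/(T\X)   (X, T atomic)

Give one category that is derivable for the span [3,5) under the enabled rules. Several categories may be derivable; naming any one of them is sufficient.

N

[0,6] S   <
  [0,3] S\PP   <
    [0,2] NP   <
      [0,1] "with" : NP\PP
      [1,2] "found" : NP\(NP\PP)
    [2,3] "slowly" : (S\PP)\NP
  [3,6] S\(S\PP)   <
    [3,5] N   <
      [3,4] "idea" : S/PP
      [4,5] "no" : N\(S/PP)
    [5,6] "liked" : (S\(S\PP))\N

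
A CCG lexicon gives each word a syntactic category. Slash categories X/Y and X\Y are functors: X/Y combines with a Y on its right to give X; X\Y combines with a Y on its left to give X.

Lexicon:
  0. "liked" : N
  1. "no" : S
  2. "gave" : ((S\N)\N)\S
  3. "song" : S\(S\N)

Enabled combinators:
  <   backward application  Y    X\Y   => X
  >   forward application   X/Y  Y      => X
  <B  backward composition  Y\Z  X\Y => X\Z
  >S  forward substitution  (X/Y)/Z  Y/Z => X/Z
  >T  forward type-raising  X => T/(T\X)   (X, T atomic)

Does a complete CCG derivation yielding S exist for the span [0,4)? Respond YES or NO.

[0,4] S   <
  [0,3] S\N   <
    [0,1] "liked" : N
    [1,3] (S\N)\N   <
      [1,2] "no" : S
      [2,3] "gave" : ((S\N)\N)\S
  [3,4] "song" : S\(S\N)

YES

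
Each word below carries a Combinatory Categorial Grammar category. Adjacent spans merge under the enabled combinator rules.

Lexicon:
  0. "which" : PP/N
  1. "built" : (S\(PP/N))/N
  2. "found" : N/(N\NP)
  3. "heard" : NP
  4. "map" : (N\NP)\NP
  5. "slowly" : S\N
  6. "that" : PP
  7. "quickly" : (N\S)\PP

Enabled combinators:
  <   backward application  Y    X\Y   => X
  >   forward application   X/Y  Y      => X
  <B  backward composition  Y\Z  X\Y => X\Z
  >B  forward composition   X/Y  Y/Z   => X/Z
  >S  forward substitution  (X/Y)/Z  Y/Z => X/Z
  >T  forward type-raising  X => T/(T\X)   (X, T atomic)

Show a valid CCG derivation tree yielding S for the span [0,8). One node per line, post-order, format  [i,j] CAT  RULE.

[0,8] S   <
  [0,1] "which" : PP/N
  [1,8] S\(PP/N)   >
    [1,2] "built" : (S\(PP/N))/N
    [2,8] N   <
      [2,6] S   <
        [2,5] N   >
          [2,3] "found" : N/(N\NP)
          [3,5] N\NP   <
            [3,4] "heard" : NP
            [4,5] "map" : (N\NP)\NP
        [5,6] "slowly" : S\N
      [6,8] N\S   <
        [6,7] "that" : PP
        [7,8] "quickly" : (N\S)\PP

[0,1] PP/N  lex  "which"
[1,2] (S\(PP/N))/N  lex  "built"
[2,3] N/(N\NP)  lex  "found"
[3,4] NP  lex  "heard"
[4,5] (N\NP)\NP  lex  "map"
[3,5] N\NP  <  k=4
[2,5] N  >  k=3
[5,6] S\N  lex  "slowly"
[2,6] S  <  k=5
[6,7] PP  lex  "that"
[7,8] (N\S)\PP  lex  "quickly"
[6,8] N\S  <  k=7
[2,8] N  <  k=6
[1,8] S\(PP/N)  >  k=2
[0,8] S  <  k=1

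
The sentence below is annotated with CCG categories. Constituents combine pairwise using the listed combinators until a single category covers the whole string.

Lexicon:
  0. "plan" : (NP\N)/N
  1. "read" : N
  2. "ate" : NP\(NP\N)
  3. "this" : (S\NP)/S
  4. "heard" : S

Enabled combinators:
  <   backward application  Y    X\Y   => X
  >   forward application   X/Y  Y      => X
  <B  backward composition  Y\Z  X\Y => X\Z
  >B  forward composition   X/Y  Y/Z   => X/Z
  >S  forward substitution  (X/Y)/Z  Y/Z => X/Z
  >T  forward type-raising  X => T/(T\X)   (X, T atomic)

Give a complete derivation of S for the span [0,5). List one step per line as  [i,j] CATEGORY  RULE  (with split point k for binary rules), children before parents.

[0,1] (NP\N)/N  lex  "plan"
[1,2] N  lex  "read"
[0,2] NP\N  >  k=1
[2,3] NP\(NP\N)  lex  "ate"
[0,3] NP  <  k=2
[3,4] (S\NP)/S  lex  "this"
[4,5] S  lex  "heard"
[3,5] S\NP  >  k=4
[0,5] S  <  k=3

[0,5] S   <
  [0,3] NP   <
    [0,2] NP\N   >
      [0,1] "plan" : (NP\N)/N
      [1,2] "read" : N
    [2,3] "ate" : NP\(NP\N)
  [3,5] S\NP   >
    [3,4] "this" : (S\NP)/S
    [4,5] "heard" : S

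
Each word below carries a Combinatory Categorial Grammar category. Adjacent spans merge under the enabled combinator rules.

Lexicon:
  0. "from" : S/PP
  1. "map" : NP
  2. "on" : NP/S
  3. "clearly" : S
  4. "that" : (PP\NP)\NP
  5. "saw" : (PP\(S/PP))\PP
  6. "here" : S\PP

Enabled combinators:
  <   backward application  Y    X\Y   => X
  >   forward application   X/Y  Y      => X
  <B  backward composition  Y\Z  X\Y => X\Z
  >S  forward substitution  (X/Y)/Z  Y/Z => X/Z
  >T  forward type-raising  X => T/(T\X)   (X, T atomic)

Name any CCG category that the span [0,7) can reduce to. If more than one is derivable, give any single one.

[0,7] S   <
  [0,6] PP   <
    [0,1] "from" : S/PP
    [1,6] PP\(S/PP)   <
      [1,5] PP   >
        [1,2] PP/(PP\NP)   >T
          [1,2] "map" : NP
        [2,5] PP\NP   <
          [2,4] NP   >
            [2,3] "on" : NP/S
            [3,4] "clearly" : S
          [4,5] "that" : (PP\NP)\NP
      [5,6] "saw" : (PP\(S/PP))\PP
  [6,7] "here" : S\PP

S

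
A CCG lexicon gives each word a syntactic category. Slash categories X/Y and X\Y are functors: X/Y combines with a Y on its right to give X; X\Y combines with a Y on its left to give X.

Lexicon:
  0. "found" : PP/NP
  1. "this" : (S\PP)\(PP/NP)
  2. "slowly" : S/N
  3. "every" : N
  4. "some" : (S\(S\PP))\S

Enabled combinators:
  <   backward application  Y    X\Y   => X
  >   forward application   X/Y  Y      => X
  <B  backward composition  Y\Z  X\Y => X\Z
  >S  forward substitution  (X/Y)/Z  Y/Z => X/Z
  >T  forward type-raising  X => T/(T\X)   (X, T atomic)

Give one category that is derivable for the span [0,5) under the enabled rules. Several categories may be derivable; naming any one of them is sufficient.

[0,5] S   <
  [0,2] S\PP   <
    [0,1] "found" : PP/NP
    [1,2] "this" : (S\PP)\(PP/NP)
  [2,5] S\(S\PP)   <
    [2,4] S   >
      [2,3] "slowly" : S/N
      [3,4] "every" : N
    [4,5] "some" : (S\(S\PP))\S

S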